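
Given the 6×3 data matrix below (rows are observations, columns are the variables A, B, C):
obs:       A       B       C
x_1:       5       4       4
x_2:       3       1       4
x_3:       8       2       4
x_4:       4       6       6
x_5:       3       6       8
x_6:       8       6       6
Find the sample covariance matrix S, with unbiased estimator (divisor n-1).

Step 1 — column means:
  mean(A) = (5 + 3 + 8 + 4 + 3 + 8) / 6 = 31/6 = 5.1667
  mean(B) = (4 + 1 + 2 + 6 + 6 + 6) / 6 = 25/6 = 4.1667
  mean(C) = (4 + 4 + 4 + 6 + 8 + 6) / 6 = 32/6 = 5.3333

Step 2 — sample covariance S[i,j] = (1/(n-1)) · Σ_k (x_{k,i} - mean_i) · (x_{k,j} - mean_j), with n-1 = 5.
  S[A,A] = ((-0.1667)·(-0.1667) + (-2.1667)·(-2.1667) + (2.8333)·(2.8333) + (-1.1667)·(-1.1667) + (-2.1667)·(-2.1667) + (2.8333)·(2.8333)) / 5 = 26.8333/5 = 5.3667
  S[A,B] = ((-0.1667)·(-0.1667) + (-2.1667)·(-3.1667) + (2.8333)·(-2.1667) + (-1.1667)·(1.8333) + (-2.1667)·(1.8333) + (2.8333)·(1.8333)) / 5 = -0.1667/5 = -0.0333
  S[A,C] = ((-0.1667)·(-1.3333) + (-2.1667)·(-1.3333) + (2.8333)·(-1.3333) + (-1.1667)·(0.6667) + (-2.1667)·(2.6667) + (2.8333)·(0.6667)) / 5 = -5.3333/5 = -1.0667
  S[B,B] = ((-0.1667)·(-0.1667) + (-3.1667)·(-3.1667) + (-2.1667)·(-2.1667) + (1.8333)·(1.8333) + (1.8333)·(1.8333) + (1.8333)·(1.8333)) / 5 = 24.8333/5 = 4.9667
  S[B,C] = ((-0.1667)·(-1.3333) + (-3.1667)·(-1.3333) + (-2.1667)·(-1.3333) + (1.8333)·(0.6667) + (1.8333)·(2.6667) + (1.8333)·(0.6667)) / 5 = 14.6667/5 = 2.9333
  S[C,C] = ((-1.3333)·(-1.3333) + (-1.3333)·(-1.3333) + (-1.3333)·(-1.3333) + (0.6667)·(0.6667) + (2.6667)·(2.6667) + (0.6667)·(0.6667)) / 5 = 13.3333/5 = 2.6667

S is symmetric (S[j,i] = S[i,j]). Assembling:

S = [[5.3667, -0.0333, -1.0667],
 [-0.0333, 4.9667, 2.9333],
 [-1.0667, 2.9333, 2.6667]]


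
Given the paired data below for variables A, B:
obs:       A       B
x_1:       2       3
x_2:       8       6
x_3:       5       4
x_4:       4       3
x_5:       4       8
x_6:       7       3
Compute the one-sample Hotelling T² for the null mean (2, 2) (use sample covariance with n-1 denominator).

Step 1 — sample mean vector:
  mean(A) = (2 + 8 + 5 + 4 + 4 + 7) / 6 = 30/6 = 5
  mean(B) = (3 + 6 + 4 + 3 + 8 + 3) / 6 = 27/6 = 4.5
  x̄ = (5, 4.5),  deviation x̄ - mu_0 = (5, 4.5) - (2, 2) = (3, 2.5).

Step 2 — sample covariance matrix, S[i,j] = (1/(n-1)) · Σ_k (x_{k,i} - mean_i) · (x_{k,j} - mean_j), divisor n-1 = 5:
  S[A,A] = ((-3)·(-3) + (3)·(3) + (0)·(0) + (-1)·(-1) + (-1)·(-1) + (2)·(2)) / 5 = 24/5 = 4.8
  S[A,B] = ((-3)·(-1.5) + (3)·(1.5) + (0)·(-0.5) + (-1)·(-1.5) + (-1)·(3.5) + (2)·(-1.5)) / 5 = 4/5 = 0.8
  S[B,B] = ((-1.5)·(-1.5) + (1.5)·(1.5) + (-0.5)·(-0.5) + (-1.5)·(-1.5) + (3.5)·(3.5) + (-1.5)·(-1.5)) / 5 = 21.5/5 = 4.3
  S = [[4.8, 0.8],
 [0.8, 4.3]].

Step 3 — invert S. det(S) = 4.8·4.3 - (0.8)² = 20.
  S^{-1} = (1/det) · [[d, -b], [-b, a]] = [[0.215, -0.04],
 [-0.04, 0.24]].

Step 4 — quadratic form (x̄ - mu_0)^T · S^{-1} · (x̄ - mu_0):
  S^{-1} · (x̄ - mu_0) = (0.545, 0.48),
  (x̄ - mu_0)^T · [...] = (3)·(0.545) + (2.5)·(0.48) = 2.835.

Step 5 — scale by n: T² = 6 · 2.835 = 17.01.

T² ≈ 17.01


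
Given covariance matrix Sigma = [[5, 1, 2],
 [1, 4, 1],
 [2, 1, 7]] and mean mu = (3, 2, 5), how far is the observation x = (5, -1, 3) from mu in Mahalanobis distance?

Step 1 — centre the observation: (x - mu) = (2, -3, -2).

Step 2 — invert Sigma (cofactor / det for 3×3, or solve directly):
  Sigma^{-1} = [[0.2328, -0.0431, -0.0603],
 [-0.0431, 0.2672, -0.0259],
 [-0.0603, -0.0259, 0.1638]].

Step 3 — form the quadratic (x - mu)^T · Sigma^{-1} · (x - mu):
  Sigma^{-1} · (x - mu) = (0.7155, -0.8362, -0.3707).
  (x - mu)^T · [Sigma^{-1} · (x - mu)] = (2)·(0.7155) + (-3)·(-0.8362) + (-2)·(-0.3707) = 4.681.

Step 4 — take square root: d = √(4.681) ≈ 2.1636.

d(x, mu) = √(4.681) ≈ 2.1636


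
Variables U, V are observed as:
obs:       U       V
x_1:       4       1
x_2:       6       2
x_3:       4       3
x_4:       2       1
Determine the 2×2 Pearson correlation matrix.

Step 1 — column means:
  mean(U) = (4 + 6 + 4 + 2) / 4 = 16/4 = 4
  mean(V) = (1 + 2 + 3 + 1) / 4 = 7/4 = 1.75

Step 2 — sample variances and covariances s[i,j] = (1/(n-1)) · Σ_k (x_{k,i} - mean_i) · (x_{k,j} - mean_j), with n-1 = 3:
  s[U,U] = ((0)·(0) + (2)·(2) + (0)·(0) + (-2)·(-2)) / 3 = 8/3 = 2.6667
  s[U,V] = ((0)·(-0.75) + (2)·(0.25) + (0)·(1.25) + (-2)·(-0.75)) / 3 = 2/3 = 0.6667
  s[V,V] = ((-0.75)·(-0.75) + (0.25)·(0.25) + (1.25)·(1.25) + (-0.75)·(-0.75)) / 3 = 2.75/3 = 0.9167
  Sample standard deviations s_i = √(s[i,i]):
  s(U) = √(2.6667) = 1.633
  s(V) = √(0.9167) = 0.9574

Step 3 — r_{ij} = s_{ij} / (s_i · s_j):
  r[U,U] = 1 (diagonal).
  r[U,V] = 0.6667 / (1.633 · 0.9574) = 0.6667 / 1.5635 = 0.4264
  r[V,V] = 1 (diagonal).

R is symmetric with unit diagonal. Assembling:

R = [[1, 0.4264],
 [0.4264, 1]]


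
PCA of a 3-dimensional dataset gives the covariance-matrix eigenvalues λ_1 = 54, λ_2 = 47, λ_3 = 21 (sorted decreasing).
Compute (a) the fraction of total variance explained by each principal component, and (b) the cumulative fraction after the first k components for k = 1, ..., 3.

Step 1 — total variance = trace(Sigma) = Σ λ_i = 54 + 47 + 21 = 122.

Step 2 — fraction explained by component i = λ_i / Σ λ:
  PC1: 54/122 = 0.4426
  PC2: 47/122 = 0.3852
  PC3: 21/122 = 0.1721

Step 3 — cumulative fraction after k components = (λ_1 + ... + λ_k) / Σ λ:
  k = 1: 54/122 = 0.4426
  k = 2: (54 + 47)/122 = 101/122 = 0.8279
  k = 3: (54 + 47 + 21)/122 = 122/122 = 1

Summary (fraction, with percent):

explained: PC1 0.4426 (44.26%), PC2 0.3852 (38.52%), PC3 0.1721 (17.21%);  cumulative: 0.4426, 0.8279, 1


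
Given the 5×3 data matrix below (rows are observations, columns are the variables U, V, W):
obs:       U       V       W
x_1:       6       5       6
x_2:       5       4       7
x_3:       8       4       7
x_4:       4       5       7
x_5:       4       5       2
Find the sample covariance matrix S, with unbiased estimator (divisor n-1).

Step 1 — column means:
  mean(U) = (6 + 5 + 8 + 4 + 4) / 5 = 27/5 = 5.4
  mean(V) = (5 + 4 + 4 + 5 + 5) / 5 = 23/5 = 4.6
  mean(W) = (6 + 7 + 7 + 7 + 2) / 5 = 29/5 = 5.8

Step 2 — sample covariance S[i,j] = (1/(n-1)) · Σ_k (x_{k,i} - mean_i) · (x_{k,j} - mean_j), with n-1 = 4.
  S[U,U] = ((0.6)·(0.6) + (-0.4)·(-0.4) + (2.6)·(2.6) + (-1.4)·(-1.4) + (-1.4)·(-1.4)) / 4 = 11.2/4 = 2.8
  S[U,V] = ((0.6)·(0.4) + (-0.4)·(-0.6) + (2.6)·(-0.6) + (-1.4)·(0.4) + (-1.4)·(0.4)) / 4 = -2.2/4 = -0.55
  S[U,W] = ((0.6)·(0.2) + (-0.4)·(1.2) + (2.6)·(1.2) + (-1.4)·(1.2) + (-1.4)·(-3.8)) / 4 = 6.4/4 = 1.6
  S[V,V] = ((0.4)·(0.4) + (-0.6)·(-0.6) + (-0.6)·(-0.6) + (0.4)·(0.4) + (0.4)·(0.4)) / 4 = 1.2/4 = 0.3
  S[V,W] = ((0.4)·(0.2) + (-0.6)·(1.2) + (-0.6)·(1.2) + (0.4)·(1.2) + (0.4)·(-3.8)) / 4 = -2.4/4 = -0.6
  S[W,W] = ((0.2)·(0.2) + (1.2)·(1.2) + (1.2)·(1.2) + (1.2)·(1.2) + (-3.8)·(-3.8)) / 4 = 18.8/4 = 4.7

S is symmetric (S[j,i] = S[i,j]). Assembling:

S = [[2.8, -0.55, 1.6],
 [-0.55, 0.3, -0.6],
 [1.6, -0.6, 4.7]]


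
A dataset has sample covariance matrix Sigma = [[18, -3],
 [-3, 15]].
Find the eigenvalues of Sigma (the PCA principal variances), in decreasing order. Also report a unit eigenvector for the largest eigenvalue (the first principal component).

Step 1 — characteristic polynomial of 2×2 Sigma:
  det(Sigma - λI) = λ² - trace · λ + det = 0.
  trace = 18 + 15 = 33, det = 18·15 - (-3)² = 261.
Step 2 — discriminant:
  Δ = trace² - 4·det = 1089 - 1044 = 45.
Step 3 — eigenvalues:
  λ = (trace ± √Δ)/2 = (33 ± 6.7082)/2,
  λ_1 = 19.8541,  λ_2 = 13.1459.

Step 4 — unit eigenvector for λ_1: solve (Sigma - λ_1 I)v = 0. First row:
  (18 - 19.8541)·v_x + (-3)·v_y = 0, i.e. (-1.8541)·v_x + (-3)·v_y = 0,
  so v ∝ (b, λ_1 - a) = (-3, 1.8541); multiply by -1 so the first entry is positive: u = (3, -1.8541).
  ||u|| = √((3)² + (-1.8541)²) = √(12.4377) ≈ 3.5267,
  v_1 = u/||u|| ≈ (0.8507, -0.5257) (||v_1|| = 1).

λ_1 = 19.8541,  λ_2 = 13.1459;  v_1 ≈ (0.8507, -0.5257)


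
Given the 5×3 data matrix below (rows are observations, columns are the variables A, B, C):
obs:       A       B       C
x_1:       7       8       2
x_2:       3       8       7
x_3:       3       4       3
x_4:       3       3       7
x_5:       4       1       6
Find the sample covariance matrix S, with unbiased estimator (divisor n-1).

Step 1 — column means:
  mean(A) = (7 + 3 + 3 + 3 + 4) / 5 = 20/5 = 4
  mean(B) = (8 + 8 + 4 + 3 + 1) / 5 = 24/5 = 4.8
  mean(C) = (2 + 7 + 3 + 7 + 6) / 5 = 25/5 = 5

Step 2 — sample covariance S[i,j] = (1/(n-1)) · Σ_k (x_{k,i} - mean_i) · (x_{k,j} - mean_j), with n-1 = 4.
  S[A,A] = ((3)·(3) + (-1)·(-1) + (-1)·(-1) + (-1)·(-1) + (0)·(0)) / 4 = 12/4 = 3
  S[A,B] = ((3)·(3.2) + (-1)·(3.2) + (-1)·(-0.8) + (-1)·(-1.8) + (0)·(-3.8)) / 4 = 9/4 = 2.25
  S[A,C] = ((3)·(-3) + (-1)·(2) + (-1)·(-2) + (-1)·(2) + (0)·(1)) / 4 = -11/4 = -2.75
  S[B,B] = ((3.2)·(3.2) + (3.2)·(3.2) + (-0.8)·(-0.8) + (-1.8)·(-1.8) + (-3.8)·(-3.8)) / 4 = 38.8/4 = 9.7
  S[B,C] = ((3.2)·(-3) + (3.2)·(2) + (-0.8)·(-2) + (-1.8)·(2) + (-3.8)·(1)) / 4 = -9/4 = -2.25
  S[C,C] = ((-3)·(-3) + (2)·(2) + (-2)·(-2) + (2)·(2) + (1)·(1)) / 4 = 22/4 = 5.5

S is symmetric (S[j,i] = S[i,j]). Assembling:

S = [[3, 2.25, -2.75],
 [2.25, 9.7, -2.25],
 [-2.75, -2.25, 5.5]]


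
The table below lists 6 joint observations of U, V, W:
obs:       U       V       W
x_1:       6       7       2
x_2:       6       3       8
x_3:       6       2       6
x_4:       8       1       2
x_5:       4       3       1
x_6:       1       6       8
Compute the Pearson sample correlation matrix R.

Step 1 — column means:
  mean(U) = (6 + 6 + 6 + 8 + 4 + 1) / 6 = 31/6 = 5.1667
  mean(V) = (7 + 3 + 2 + 1 + 3 + 6) / 6 = 22/6 = 3.6667
  mean(W) = (2 + 8 + 6 + 2 + 1 + 8) / 6 = 27/6 = 4.5

Step 2 — sample variances and covariances s[i,j] = (1/(n-1)) · Σ_k (x_{k,i} - mean_i) · (x_{k,j} - mean_j), with n-1 = 5:
  s[U,U] = ((0.8333)·(0.8333) + (0.8333)·(0.8333) + (0.8333)·(0.8333) + (2.8333)·(2.8333) + (-1.1667)·(-1.1667) + (-4.1667)·(-4.1667)) / 5 = 28.8333/5 = 5.7667
  s[U,V] = ((0.8333)·(3.3333) + (0.8333)·(-0.6667) + (0.8333)·(-1.6667) + (2.8333)·(-2.6667) + (-1.1667)·(-0.6667) + (-4.1667)·(2.3333)) / 5 = -15.6667/5 = -3.1333
  s[U,W] = ((0.8333)·(-2.5) + (0.8333)·(3.5) + (0.8333)·(1.5) + (2.8333)·(-2.5) + (-1.1667)·(-3.5) + (-4.1667)·(3.5)) / 5 = -15.5/5 = -3.1
  s[V,V] = ((3.3333)·(3.3333) + (-0.6667)·(-0.6667) + (-1.6667)·(-1.6667) + (-2.6667)·(-2.6667) + (-0.6667)·(-0.6667) + (2.3333)·(2.3333)) / 5 = 27.3333/5 = 5.4667
  s[V,W] = ((3.3333)·(-2.5) + (-0.6667)·(3.5) + (-1.6667)·(1.5) + (-2.6667)·(-2.5) + (-0.6667)·(-3.5) + (2.3333)·(3.5)) / 5 = 4/5 = 0.8
  s[W,W] = ((-2.5)·(-2.5) + (3.5)·(3.5) + (1.5)·(1.5) + (-2.5)·(-2.5) + (-3.5)·(-3.5) + (3.5)·(3.5)) / 5 = 51.5/5 = 10.3
  Sample standard deviations s_i = √(s[i,i]):
  s(U) = √(5.7667) = 2.4014
  s(V) = √(5.4667) = 2.3381
  s(W) = √(10.3) = 3.2094

Step 3 — r_{ij} = s_{ij} / (s_i · s_j):
  r[U,U] = 1 (diagonal).
  r[U,V] = -3.1333 / (2.4014 · 2.3381) = -3.1333 / 5.6147 = -0.5581
  r[U,W] = -3.1 / (2.4014 · 3.2094) = -3.1 / 7.7069 = -0.4022
  r[V,V] = 1 (diagonal).
  r[V,W] = 0.8 / (2.3381 · 3.2094) = 0.8 / 7.5038 = 0.1066
  r[W,W] = 1 (diagonal).

R is symmetric with unit diagonal. Assembling:

R = [[1, -0.5581, -0.4022],
 [-0.5581, 1, 0.1066],
 [-0.4022, 0.1066, 1]]


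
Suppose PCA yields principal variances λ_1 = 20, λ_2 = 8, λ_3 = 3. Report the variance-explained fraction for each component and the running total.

Step 1 — total variance = trace(Sigma) = Σ λ_i = 20 + 8 + 3 = 31.

Step 2 — fraction explained by component i = λ_i / Σ λ:
  PC1: 20/31 = 0.6452
  PC2: 8/31 = 0.2581
  PC3: 3/31 = 0.0968

Step 3 — cumulative fraction after k components = (λ_1 + ... + λ_k) / Σ λ:
  k = 1: 20/31 = 0.6452
  k = 2: (20 + 8)/31 = 28/31 = 0.9032
  k = 3: (20 + 8 + 3)/31 = 31/31 = 1

Summary (fraction, with percent):

explained: PC1 0.6452 (64.52%), PC2 0.2581 (25.81%), PC3 0.0968 (9.68%);  cumulative: 0.6452, 0.9032, 1


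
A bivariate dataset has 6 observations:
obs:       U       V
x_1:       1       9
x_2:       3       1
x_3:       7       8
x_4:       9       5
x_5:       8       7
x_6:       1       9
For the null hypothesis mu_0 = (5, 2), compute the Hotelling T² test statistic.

Step 1 — sample mean vector:
  mean(U) = (1 + 3 + 7 + 9 + 8 + 1) / 6 = 29/6 = 4.8333
  mean(V) = (9 + 1 + 8 + 5 + 7 + 9) / 6 = 39/6 = 6.5
  x̄ = (4.8333, 6.5),  deviation x̄ - mu_0 = (4.8333, 6.5) - (5, 2) = (-0.1667, 4.5).

Step 2 — sample covariance matrix, S[i,j] = (1/(n-1)) · Σ_k (x_{k,i} - mean_i) · (x_{k,j} - mean_j), divisor n-1 = 5:
  S[U,U] = ((-3.8333)·(-3.8333) + (-1.8333)·(-1.8333) + (2.1667)·(2.1667) + (4.1667)·(4.1667) + (3.1667)·(3.1667) + (-3.8333)·(-3.8333)) / 5 = 64.8333/5 = 12.9667
  S[U,V] = ((-3.8333)·(2.5) + (-1.8333)·(-5.5) + (2.1667)·(1.5) + (4.1667)·(-1.5) + (3.1667)·(0.5) + (-3.8333)·(2.5)) / 5 = -10.5/5 = -2.1
  S[V,V] = ((2.5)·(2.5) + (-5.5)·(-5.5) + (1.5)·(1.5) + (-1.5)·(-1.5) + (0.5)·(0.5) + (2.5)·(2.5)) / 5 = 47.5/5 = 9.5
  S = [[12.9667, -2.1],
 [-2.1, 9.5]].

Step 3 — invert S. det(S) = 12.9667·9.5 - (-2.1)² = 118.7733.
  S^{-1} = (1/det) · [[d, -b], [-b, a]] = [[0.08, 0.0177],
 [0.0177, 0.1092]].

Step 4 — quadratic form (x̄ - mu_0)^T · S^{-1} · (x̄ - mu_0):
  S^{-1} · (x̄ - mu_0) = (0.0662, 0.4883),
  (x̄ - mu_0)^T · [...] = (-0.1667)·(0.0662) + (4.5)·(0.4883) = 2.1864.

Step 5 — scale by n: T² = 6 · 2.1864 = 13.1185.

T² ≈ 13.1185


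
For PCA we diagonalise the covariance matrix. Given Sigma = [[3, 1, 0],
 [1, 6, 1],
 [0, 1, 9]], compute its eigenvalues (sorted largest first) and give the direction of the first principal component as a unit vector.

Step 1 — characteristic polynomial p(λ) = det(λI - Sigma) = λ³ - tr·λ² + c_1·λ - det, where tr = trace, c_1 = sum of the principal 2×2 minors, det = det(Sigma):
  tr = 3 + 6 + 9 = 18,
  c_1 = (3·6 - (1)²) + (3·9 - (0)²) + (6·9 - (1)²) = 17 + 27 + 53 = 97,
  det = 3·(6·9 - (1)²) - (1)·((1)·9 - (1)·(0)) + (0)·((1)·(1) - 6·(0)) = 3·(53) - (1)·(9) + (0)·(1) = 150.
  So p(λ) = λ³ - 18λ² + 97λ - 150.
Step 2 — look for an integer root (rational root theorem: any rational root is an integer divisor of 150). Testing λ = 6:
  p(6) = 216 - 648 + 582 - 150 = 0  ✓
  Dividing out (λ - 6): p(λ) = (λ - 6)(λ² - 12λ + 25).
Step 3 — remaining eigenvalues from the quadratic λ² - 12λ + 25 = 0:
  Δ = 12² - 4·25 = 144 - 100 = 44,  λ = (12 ± √44)/2 = (12 ± 6.6332)/2 ≈ 9.3166 or 2.6834.
  Sorted: λ_1 = 9.3166,  λ_2 = 6,  λ_3 = 2.6834  (check: sum = 18 = tr ✓).

Step 4 — unit eigenvector for λ_1 ≈ 9.3166: v spans the null space of (Sigma - λ_1 I), whose rows are
  r_1 = (-6.3166, 1, 0),  r_2 = (1, -3.3166, 1),  r_3 = (0, 1, -0.3166).
  v is orthogonal to every row, so take v ∝ r_1 × r_2 = ((1)·(1) - (0)·(-3.3166), (0)·(1) - (-6.3166)·(1), (-6.3166)·(-3.3166) - (1)·(1)) ≈ (1, 6.3166, 19.9499).
  Let u = (1, 6.3166, 19.9499).
  ||u|| = √((1)² + (6.3166)² + (19.9499)²) = √(438.8972) ≈ 20.9499,  v_1 = u/||u|| ≈ (0.0477, 0.3015, 0.9523) (||v_1|| = 1).

λ_1 = 9.3166,  λ_2 = 6,  λ_3 = 2.6834;  v_1 ≈ (0.0477, 0.3015, 0.9523)


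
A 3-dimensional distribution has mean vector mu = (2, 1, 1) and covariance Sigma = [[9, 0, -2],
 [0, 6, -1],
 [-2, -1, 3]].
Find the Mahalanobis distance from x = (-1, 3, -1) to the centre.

Step 1 — centre the observation: (x - mu) = (-3, 2, -2).

Step 2 — invert Sigma (cofactor / det for 3×3, or solve directly):
  Sigma^{-1} = [[0.1318, 0.0155, 0.093],
 [0.0155, 0.1783, 0.0698],
 [0.093, 0.0698, 0.4186]].

Step 3 — form the quadratic (x - mu)^T · Sigma^{-1} · (x - mu):
  Sigma^{-1} · (x - mu) = (-0.5504, 0.1705, -0.9767).
  (x - mu)^T · [Sigma^{-1} · (x - mu)] = (-3)·(-0.5504) + (2)·(0.1705) + (-2)·(-0.9767) = 3.9457.

Step 4 — take square root: d = √(3.9457) ≈ 1.9864.

d(x, mu) = √(3.9457) ≈ 1.9864


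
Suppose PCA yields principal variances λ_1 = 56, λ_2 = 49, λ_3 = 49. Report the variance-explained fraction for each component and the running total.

Step 1 — total variance = trace(Sigma) = Σ λ_i = 56 + 49 + 49 = 154.

Step 2 — fraction explained by component i = λ_i / Σ λ:
  PC1: 56/154 = 0.3636
  PC2: 49/154 = 0.3182
  PC3: 49/154 = 0.3182

Step 3 — cumulative fraction after k components = (λ_1 + ... + λ_k) / Σ λ:
  k = 1: 56/154 = 0.3636
  k = 2: (56 + 49)/154 = 105/154 = 0.6818
  k = 3: (56 + 49 + 49)/154 = 154/154 = 1

Summary (fraction, with percent):

explained: PC1 0.3636 (36.36%), PC2 0.3182 (31.82%), PC3 0.3182 (31.82%);  cumulative: 0.3636, 0.6818, 1


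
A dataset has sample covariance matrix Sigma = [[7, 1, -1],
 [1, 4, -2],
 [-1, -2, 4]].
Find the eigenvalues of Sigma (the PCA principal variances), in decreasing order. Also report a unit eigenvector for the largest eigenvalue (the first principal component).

Step 1 — characteristic polynomial p(λ) = det(λI - Sigma) = λ³ - tr·λ² + c_1·λ - det, where tr = trace, c_1 = sum of the principal 2×2 minors, det = det(Sigma):
  tr = 7 + 4 + 4 = 15,
  c_1 = (7·4 - (1)²) + (7·4 - (-1)²) + (4·4 - (-2)²) = 27 + 27 + 12 = 66,
  det = 7·(4·4 - (-2)²) - (1)·((1)·4 - (-2)·(-1)) + (-1)·((1)·(-2) - 4·(-1)) = 7·(12) - (1)·(2) + (-1)·(2) = 80.
  So p(λ) = λ³ - 15λ² + 66λ - 80.
Step 2 — look for an integer root (rational root theorem: any rational root is an integer divisor of 80). Testing λ = 2:
  p(2) = 8 - 60 + 132 - 80 = 0  ✓
  Dividing out (λ - 2): p(λ) = (λ - 2)(λ² - 13λ + 40).
Step 3 — remaining eigenvalues from the quadratic λ² - 13λ + 40 = 0:
  Δ = 13² - 4·40 = 169 - 160 = 9,  λ = (13 ± √9)/2 = (13 ± 3)/2 = 8 or 5.
  Sorted: λ_1 = 8,  λ_2 = 5,  λ_3 = 2  (check: sum = 15 = tr ✓).

Step 4 — unit eigenvector for λ_1 = 8: v spans the null space of (Sigma - λ_1 I), whose rows are
  r_1 = (-1, 1, -1),  r_2 = (1, -4, -2),  r_3 = (-1, -2, -4).
  v is orthogonal to every row, so take v ∝ r_1 × r_2 = ((1)·(-2) - (-1)·(-4), (-1)·(1) - (-1)·(-2), (-1)·(-4) - (1)·(1)) = (-6, -3, 3).
  Rescale (divide by 3; multiply by -1 so the first nonzero entry is positive): u = (2, 1, -1).
  ||u|| = √((2)² + (1)² + (-1)²) = √(6) ≈ 2.4495,  v_1 = u/||u|| ≈ (0.8165, 0.4082, -0.4082) (||v_1|| = 1).

λ_1 = 8,  λ_2 = 5,  λ_3 = 2;  v_1 ≈ (0.8165, 0.4082, -0.4082)


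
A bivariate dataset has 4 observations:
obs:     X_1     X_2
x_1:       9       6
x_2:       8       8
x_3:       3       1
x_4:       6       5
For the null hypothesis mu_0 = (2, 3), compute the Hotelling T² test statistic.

Step 1 — sample mean vector:
  mean(X_1) = (9 + 8 + 3 + 6) / 4 = 26/4 = 6.5
  mean(X_2) = (6 + 8 + 1 + 5) / 4 = 20/4 = 5
  x̄ = (6.5, 5),  deviation x̄ - mu_0 = (6.5, 5) - (2, 3) = (4.5, 2).

Step 2 — sample covariance matrix, S[i,j] = (1/(n-1)) · Σ_k (x_{k,i} - mean_i) · (x_{k,j} - mean_j), divisor n-1 = 3:
  S[X_1,X_1] = ((2.5)·(2.5) + (1.5)·(1.5) + (-3.5)·(-3.5) + (-0.5)·(-0.5)) / 3 = 21/3 = 7
  S[X_1,X_2] = ((2.5)·(1) + (1.5)·(3) + (-3.5)·(-4) + (-0.5)·(0)) / 3 = 21/3 = 7
  S[X_2,X_2] = ((1)·(1) + (3)·(3) + (-4)·(-4) + (0)·(0)) / 3 = 26/3 = 8.6667
  S = [[7, 7],
 [7, 8.6667]].

Step 3 — invert S. det(S) = 7·8.6667 - (7)² = 11.6667.
  S^{-1} = (1/det) · [[d, -b], [-b, a]] = [[0.7429, -0.6],
 [-0.6, 0.6]].

Step 4 — quadratic form (x̄ - mu_0)^T · S^{-1} · (x̄ - mu_0):
  S^{-1} · (x̄ - mu_0) = (2.1429, -1.5),
  (x̄ - mu_0)^T · [...] = (4.5)·(2.1429) + (2)·(-1.5) = 6.6429.

Step 5 — scale by n: T² = 4 · 6.6429 = 26.5714.

T² ≈ 26.5714


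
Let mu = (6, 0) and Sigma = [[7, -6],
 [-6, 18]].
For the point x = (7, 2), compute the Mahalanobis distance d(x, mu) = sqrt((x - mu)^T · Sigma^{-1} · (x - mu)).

Step 1 — centre the observation: (x - mu) = (1, 2).

Step 2 — invert Sigma. det(Sigma) = 7·18 - (-6)² = 90.
  Sigma^{-1} = (1/det) · [[d, -b], [-b, a]] = [[0.2, 0.0667],
 [0.0667, 0.0778]].

Step 3 — form the quadratic (x - mu)^T · Sigma^{-1} · (x - mu):
  Sigma^{-1} · (x - mu) = (0.3333, 0.2222).
  (x - mu)^T · [Sigma^{-1} · (x - mu)] = (1)·(0.3333) + (2)·(0.2222) = 0.7778.

Step 4 — take square root: d = √(0.7778) ≈ 0.8819.

d(x, mu) = √(0.7778) ≈ 0.8819


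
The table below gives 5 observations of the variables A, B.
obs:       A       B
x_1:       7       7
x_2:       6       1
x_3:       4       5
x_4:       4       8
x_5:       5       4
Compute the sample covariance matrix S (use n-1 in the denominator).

Step 1 — column means:
  mean(A) = (7 + 6 + 4 + 4 + 5) / 5 = 26/5 = 5.2
  mean(B) = (7 + 1 + 5 + 8 + 4) / 5 = 25/5 = 5

Step 2 — sample covariance S[i,j] = (1/(n-1)) · Σ_k (x_{k,i} - mean_i) · (x_{k,j} - mean_j), with n-1 = 4.
  S[A,A] = ((1.8)·(1.8) + (0.8)·(0.8) + (-1.2)·(-1.2) + (-1.2)·(-1.2) + (-0.2)·(-0.2)) / 4 = 6.8/4 = 1.7
  S[A,B] = ((1.8)·(2) + (0.8)·(-4) + (-1.2)·(0) + (-1.2)·(3) + (-0.2)·(-1)) / 4 = -3/4 = -0.75
  S[B,B] = ((2)·(2) + (-4)·(-4) + (0)·(0) + (3)·(3) + (-1)·(-1)) / 4 = 30/4 = 7.5

S is symmetric (S[j,i] = S[i,j]). Assembling:

S = [[1.7, -0.75],
 [-0.75, 7.5]]


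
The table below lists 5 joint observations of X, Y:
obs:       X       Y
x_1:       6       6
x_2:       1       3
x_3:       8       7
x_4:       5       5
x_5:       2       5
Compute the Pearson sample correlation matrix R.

Step 1 — column means:
  mean(X) = (6 + 1 + 8 + 5 + 2) / 5 = 22/5 = 4.4
  mean(Y) = (6 + 3 + 7 + 5 + 5) / 5 = 26/5 = 5.2

Step 2 — sample variances and covariances s[i,j] = (1/(n-1)) · Σ_k (x_{k,i} - mean_i) · (x_{k,j} - mean_j), with n-1 = 4:
  s[X,X] = ((1.6)·(1.6) + (-3.4)·(-3.4) + (3.6)·(3.6) + (0.6)·(0.6) + (-2.4)·(-2.4)) / 4 = 33.2/4 = 8.3
  s[X,Y] = ((1.6)·(0.8) + (-3.4)·(-2.2) + (3.6)·(1.8) + (0.6)·(-0.2) + (-2.4)·(-0.2)) / 4 = 15.6/4 = 3.9
  s[Y,Y] = ((0.8)·(0.8) + (-2.2)·(-2.2) + (1.8)·(1.8) + (-0.2)·(-0.2) + (-0.2)·(-0.2)) / 4 = 8.8/4 = 2.2
  Sample standard deviations s_i = √(s[i,i]):
  s(X) = √(8.3) = 2.881
  s(Y) = √(2.2) = 1.4832

Step 3 — r_{ij} = s_{ij} / (s_i · s_j):
  r[X,X] = 1 (diagonal).
  r[X,Y] = 3.9 / (2.881 · 1.4832) = 3.9 / 4.2732 = 0.9127
  r[Y,Y] = 1 (diagonal).

R is symmetric with unit diagonal. Assembling:

R = [[1, 0.9127],
 [0.9127, 1]]


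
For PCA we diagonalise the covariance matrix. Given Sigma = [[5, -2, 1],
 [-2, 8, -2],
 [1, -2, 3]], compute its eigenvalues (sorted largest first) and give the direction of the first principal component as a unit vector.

Step 1 — characteristic polynomial p(λ) = det(λI - Sigma) = λ³ - tr·λ² + c_1·λ - det, where tr = trace, c_1 = sum of the principal 2×2 minors, det = det(Sigma):
  tr = 5 + 8 + 3 = 16,
  c_1 = (5·8 - (-2)²) + (5·3 - (1)²) + (8·3 - (-2)²) = 36 + 14 + 20 = 70,
  det = 5·(8·3 - (-2)²) - (-2)·((-2)·3 - (-2)·(1)) + (1)·((-2)·(-2) - 8·(1)) = 5·(20) - (-2)·(-4) + (1)·(-4) = 88.
  So p(λ) = λ³ - 16λ² + 70λ - 88.
Step 2 — look for an integer root (rational root theorem: any rational root is an integer divisor of 88). Testing λ = 4:
  p(4) = 64 - 256 + 280 - 88 = 0  ✓
  Dividing out (λ - 4): p(λ) = (λ - 4)(λ² - 12λ + 22).
Step 3 — remaining eigenvalues from the quadratic λ² - 12λ + 22 = 0:
  Δ = 12² - 4·22 = 144 - 88 = 56,  λ = (12 ± √56)/2 = (12 ± 7.4833)/2 ≈ 9.7417 or 2.2583.
  Sorted: λ_1 = 9.7417,  λ_2 = 4,  λ_3 = 2.2583  (check: sum = 16 = tr ✓).

Step 4 — unit eigenvector for λ_1 ≈ 9.7417: v spans the null space of (Sigma - λ_1 I), whose rows are
  r_1 = (-4.7417, -2, 1),  r_2 = (-2, -1.7417, -2),  r_3 = (1, -2, -6.7417).
  v is orthogonal to every row, so take v ∝ r_1 × r_2 = ((-2)·(-2) - (1)·(-1.7417), (1)·(-2) - (-4.7417)·(-2), (-4.7417)·(-1.7417) - (-2)·(-2)) ≈ (5.7417, -11.4833, 4.2583).
  Let u = (5.7417, -11.4833, 4.2583).
  ||u|| = √((5.7417)² + (-11.4833)² + (4.2583)²) = √(182.9666) ≈ 13.5265,  v_1 = u/||u|| ≈ (0.4245, -0.8489, 0.3148) (||v_1|| = 1).

λ_1 = 9.7417,  λ_2 = 4,  λ_3 = 2.2583;  v_1 ≈ (0.4245, -0.8489, 0.3148)


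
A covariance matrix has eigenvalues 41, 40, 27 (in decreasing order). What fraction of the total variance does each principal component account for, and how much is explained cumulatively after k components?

Step 1 — total variance = trace(Sigma) = Σ λ_i = 41 + 40 + 27 = 108.

Step 2 — fraction explained by component i = λ_i / Σ λ:
  PC1: 41/108 = 0.3796
  PC2: 40/108 = 0.3704
  PC3: 27/108 = 0.25

Step 3 — cumulative fraction after k components = (λ_1 + ... + λ_k) / Σ λ:
  k = 1: 41/108 = 0.3796
  k = 2: (41 + 40)/108 = 81/108 = 0.75
  k = 3: (41 + 40 + 27)/108 = 108/108 = 1

Summary (fraction, with percent):

explained: PC1 0.3796 (37.96%), PC2 0.3704 (37.04%), PC3 0.25 (25%);  cumulative: 0.3796, 0.75, 1


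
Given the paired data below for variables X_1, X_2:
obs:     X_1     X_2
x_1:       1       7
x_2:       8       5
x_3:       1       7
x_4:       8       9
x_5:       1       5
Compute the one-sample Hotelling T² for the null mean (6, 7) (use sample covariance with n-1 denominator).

Step 1 — sample mean vector:
  mean(X_1) = (1 + 8 + 1 + 8 + 1) / 5 = 19/5 = 3.8
  mean(X_2) = (7 + 5 + 7 + 9 + 5) / 5 = 33/5 = 6.6
  x̄ = (3.8, 6.6),  deviation x̄ - mu_0 = (3.8, 6.6) - (6, 7) = (-2.2, -0.4).

Step 2 — sample covariance matrix, S[i,j] = (1/(n-1)) · Σ_k (x_{k,i} - mean_i) · (x_{k,j} - mean_j), divisor n-1 = 4:
  S[X_1,X_1] = ((-2.8)·(-2.8) + (4.2)·(4.2) + (-2.8)·(-2.8) + (4.2)·(4.2) + (-2.8)·(-2.8)) / 4 = 58.8/4 = 14.7
  S[X_1,X_2] = ((-2.8)·(0.4) + (4.2)·(-1.6) + (-2.8)·(0.4) + (4.2)·(2.4) + (-2.8)·(-1.6)) / 4 = 5.6/4 = 1.4
  S[X_2,X_2] = ((0.4)·(0.4) + (-1.6)·(-1.6) + (0.4)·(0.4) + (2.4)·(2.4) + (-1.6)·(-1.6)) / 4 = 11.2/4 = 2.8
  S = [[14.7, 1.4],
 [1.4, 2.8]].

Step 3 — invert S. det(S) = 14.7·2.8 - (1.4)² = 39.2.
  S^{-1} = (1/det) · [[d, -b], [-b, a]] = [[0.0714, -0.0357],
 [-0.0357, 0.375]].

Step 4 — quadratic form (x̄ - mu_0)^T · S^{-1} · (x̄ - mu_0):
  S^{-1} · (x̄ - mu_0) = (-0.1429, -0.0714),
  (x̄ - mu_0)^T · [...] = (-2.2)·(-0.1429) + (-0.4)·(-0.0714) = 0.3429.

Step 5 — scale by n: T² = 5 · 0.3429 = 1.7143.

T² ≈ 1.7143


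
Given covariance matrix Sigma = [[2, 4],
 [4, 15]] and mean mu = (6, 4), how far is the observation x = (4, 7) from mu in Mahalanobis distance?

Step 1 — centre the observation: (x - mu) = (-2, 3).

Step 2 — invert Sigma. det(Sigma) = 2·15 - (4)² = 14.
  Sigma^{-1} = (1/det) · [[d, -b], [-b, a]] = [[1.0714, -0.2857],
 [-0.2857, 0.1429]].

Step 3 — form the quadratic (x - mu)^T · Sigma^{-1} · (x - mu):
  Sigma^{-1} · (x - mu) = (-3, 1).
  (x - mu)^T · [Sigma^{-1} · (x - mu)] = (-2)·(-3) + (3)·(1) = 9.

Step 4 — take square root: d = √(9) ≈ 3.

d(x, mu) = √(9) ≈ 3


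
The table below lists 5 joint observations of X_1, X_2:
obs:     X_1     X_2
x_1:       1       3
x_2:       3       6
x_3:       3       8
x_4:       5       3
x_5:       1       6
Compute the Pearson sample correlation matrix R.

Step 1 — column means:
  mean(X_1) = (1 + 3 + 3 + 5 + 1) / 5 = 13/5 = 2.6
  mean(X_2) = (3 + 6 + 8 + 3 + 6) / 5 = 26/5 = 5.2

Step 2 — sample variances and covariances s[i,j] = (1/(n-1)) · Σ_k (x_{k,i} - mean_i) · (x_{k,j} - mean_j), with n-1 = 4:
  s[X_1,X_1] = ((-1.6)·(-1.6) + (0.4)·(0.4) + (0.4)·(0.4) + (2.4)·(2.4) + (-1.6)·(-1.6)) / 4 = 11.2/4 = 2.8
  s[X_1,X_2] = ((-1.6)·(-2.2) + (0.4)·(0.8) + (0.4)·(2.8) + (2.4)·(-2.2) + (-1.6)·(0.8)) / 4 = -1.6/4 = -0.4
  s[X_2,X_2] = ((-2.2)·(-2.2) + (0.8)·(0.8) + (2.8)·(2.8) + (-2.2)·(-2.2) + (0.8)·(0.8)) / 4 = 18.8/4 = 4.7
  Sample standard deviations s_i = √(s[i,i]):
  s(X_1) = √(2.8) = 1.6733
  s(X_2) = √(4.7) = 2.1679

Step 3 — r_{ij} = s_{ij} / (s_i · s_j):
  r[X_1,X_1] = 1 (diagonal).
  r[X_1,X_2] = -0.4 / (1.6733 · 2.1679) = -0.4 / 3.6277 = -0.1103
  r[X_2,X_2] = 1 (diagonal).

R is symmetric with unit diagonal. Assembling:

R = [[1, -0.1103],
 [-0.1103, 1]]


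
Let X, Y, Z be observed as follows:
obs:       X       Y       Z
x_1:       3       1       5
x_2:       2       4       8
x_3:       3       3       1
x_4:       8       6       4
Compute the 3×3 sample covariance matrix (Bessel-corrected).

Step 1 — column means:
  mean(X) = (3 + 2 + 3 + 8) / 4 = 16/4 = 4
  mean(Y) = (1 + 4 + 3 + 6) / 4 = 14/4 = 3.5
  mean(Z) = (5 + 8 + 1 + 4) / 4 = 18/4 = 4.5

Step 2 — sample covariance S[i,j] = (1/(n-1)) · Σ_k (x_{k,i} - mean_i) · (x_{k,j} - mean_j), with n-1 = 3.
  S[X,X] = ((-1)·(-1) + (-2)·(-2) + (-1)·(-1) + (4)·(4)) / 3 = 22/3 = 7.3333
  S[X,Y] = ((-1)·(-2.5) + (-2)·(0.5) + (-1)·(-0.5) + (4)·(2.5)) / 3 = 12/3 = 4
  S[X,Z] = ((-1)·(0.5) + (-2)·(3.5) + (-1)·(-3.5) + (4)·(-0.5)) / 3 = -6/3 = -2
  S[Y,Y] = ((-2.5)·(-2.5) + (0.5)·(0.5) + (-0.5)·(-0.5) + (2.5)·(2.5)) / 3 = 13/3 = 4.3333
  S[Y,Z] = ((-2.5)·(0.5) + (0.5)·(3.5) + (-0.5)·(-3.5) + (2.5)·(-0.5)) / 3 = 1/3 = 0.3333
  S[Z,Z] = ((0.5)·(0.5) + (3.5)·(3.5) + (-3.5)·(-3.5) + (-0.5)·(-0.5)) / 3 = 25/3 = 8.3333

S is symmetric (S[j,i] = S[i,j]). Assembling:

S = [[7.3333, 4, -2],
 [4, 4.3333, 0.3333],
 [-2, 0.3333, 8.3333]]


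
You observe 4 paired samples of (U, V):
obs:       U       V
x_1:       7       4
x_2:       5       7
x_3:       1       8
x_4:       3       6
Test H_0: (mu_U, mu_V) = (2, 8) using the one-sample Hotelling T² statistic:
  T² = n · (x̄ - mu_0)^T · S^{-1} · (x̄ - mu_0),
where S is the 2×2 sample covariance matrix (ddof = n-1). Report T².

Step 1 — sample mean vector:
  mean(U) = (7 + 5 + 1 + 3) / 4 = 16/4 = 4
  mean(V) = (4 + 7 + 8 + 6) / 4 = 25/4 = 6.25
  x̄ = (4, 6.25),  deviation x̄ - mu_0 = (4, 6.25) - (2, 8) = (2, -1.75).

Step 2 — sample covariance matrix, S[i,j] = (1/(n-1)) · Σ_k (x_{k,i} - mean_i) · (x_{k,j} - mean_j), divisor n-1 = 3:
  S[U,U] = ((3)·(3) + (1)·(1) + (-3)·(-3) + (-1)·(-1)) / 3 = 20/3 = 6.6667
  S[U,V] = ((3)·(-2.25) + (1)·(0.75) + (-3)·(1.75) + (-1)·(-0.25)) / 3 = -11/3 = -3.6667
  S[V,V] = ((-2.25)·(-2.25) + (0.75)·(0.75) + (1.75)·(1.75) + (-0.25)·(-0.25)) / 3 = 8.75/3 = 2.9167
  S = [[6.6667, -3.6667],
 [-3.6667, 2.9167]].

Step 3 — invert S. det(S) = 6.6667·2.9167 - (-3.6667)² = 6.
  S^{-1} = (1/det) · [[d, -b], [-b, a]] = [[0.4861, 0.6111],
 [0.6111, 1.1111]].

Step 4 — quadratic form (x̄ - mu_0)^T · S^{-1} · (x̄ - mu_0):
  S^{-1} · (x̄ - mu_0) = (-0.0972, -0.7222),
  (x̄ - mu_0)^T · [...] = (2)·(-0.0972) + (-1.75)·(-0.7222) = 1.0694.

Step 5 — scale by n: T² = 4 · 1.0694 = 4.2778.

T² ≈ 4.2778


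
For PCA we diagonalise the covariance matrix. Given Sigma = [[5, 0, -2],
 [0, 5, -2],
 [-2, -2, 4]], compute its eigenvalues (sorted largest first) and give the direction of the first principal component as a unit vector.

Step 1 — characteristic polynomial p(λ) = det(λI - Sigma) = λ³ - tr·λ² + c_1·λ - det, where tr = trace, c_1 = sum of the principal 2×2 minors, det = det(Sigma):
  tr = 5 + 5 + 4 = 14,
  c_1 = (5·5 - (0)²) + (5·4 - (-2)²) + (5·4 - (-2)²) = 25 + 16 + 16 = 57,
  det = 5·(5·4 - (-2)²) - (0)·((0)·4 - (-2)·(-2)) + (-2)·((0)·(-2) - 5·(-2)) = 5·(16) - (0)·(-4) + (-2)·(10) = 60.
  So p(λ) = λ³ - 14λ² + 57λ - 60.
Step 2 — look for an integer root (rational root theorem: any rational root is an integer divisor of 60). Testing λ = 5:
  p(5) = 125 - 350 + 285 - 60 = 0  ✓
  Dividing out (λ - 5): p(λ) = (λ - 5)(λ² - 9λ + 12).
Step 3 — remaining eigenvalues from the quadratic λ² - 9λ + 12 = 0:
  Δ = 9² - 4·12 = 81 - 48 = 33,  λ = (9 ± √33)/2 = (9 ± 5.7446)/2 ≈ 7.3723 or 1.6277.
  Sorted: λ_1 = 7.3723,  λ_2 = 5,  λ_3 = 1.6277  (check: sum = 14 = tr ✓).

Step 4 — unit eigenvector for λ_1 ≈ 7.3723: v spans the null space of (Sigma - λ_1 I), whose rows are
  r_1 = (-2.3723, 0, -2),  r_2 = (0, -2.3723, -2),  r_3 = (-2, -2, -3.3723).
  v is orthogonal to every row, so take v ∝ r_1 × r_2 = ((0)·(-2) - (-2)·(-2.3723), (-2)·(0) - (-2.3723)·(-2), (-2.3723)·(-2.3723) - (0)·(0)) ≈ (-4.7446, -4.7446, 5.6277).
  Rescale (multiply by -1 so the first nonzero entry is positive): u = (4.7446, 4.7446, -5.6277).
  ||u|| = √((4.7446)² + (4.7446)² + (-5.6277)²) = √(76.693) ≈ 8.7575,  v_1 = u/||u|| ≈ (0.5418, 0.5418, -0.6426) (||v_1|| = 1).

λ_1 = 7.3723,  λ_2 = 5,  λ_3 = 1.6277;  v_1 ≈ (0.5418, 0.5418, -0.6426)


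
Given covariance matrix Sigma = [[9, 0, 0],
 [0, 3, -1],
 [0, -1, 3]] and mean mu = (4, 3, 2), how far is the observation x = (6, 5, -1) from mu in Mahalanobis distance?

Step 1 — centre the observation: (x - mu) = (2, 2, -3).

Step 2 — invert Sigma (cofactor / det for 3×3, or solve directly):
  Sigma^{-1} = [[0.1111, 0, 0],
 [0, 0.375, 0.125],
 [0, 0.125, 0.375]].

Step 3 — form the quadratic (x - mu)^T · Sigma^{-1} · (x - mu):
  Sigma^{-1} · (x - mu) = (0.2222, 0.375, -0.875).
  (x - mu)^T · [Sigma^{-1} · (x - mu)] = (2)·(0.2222) + (2)·(0.375) + (-3)·(-0.875) = 3.8194.

Step 4 — take square root: d = √(3.8194) ≈ 1.9543.

d(x, mu) = √(3.8194) ≈ 1.9543


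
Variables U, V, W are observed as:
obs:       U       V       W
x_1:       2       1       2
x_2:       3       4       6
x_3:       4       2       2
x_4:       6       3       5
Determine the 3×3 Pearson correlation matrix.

Step 1 — column means:
  mean(U) = (2 + 3 + 4 + 6) / 4 = 15/4 = 3.75
  mean(V) = (1 + 4 + 2 + 3) / 4 = 10/4 = 2.5
  mean(W) = (2 + 6 + 2 + 5) / 4 = 15/4 = 3.75

Step 2 — sample variances and covariances s[i,j] = (1/(n-1)) · Σ_k (x_{k,i} - mean_i) · (x_{k,j} - mean_j), with n-1 = 3:
  s[U,U] = ((-1.75)·(-1.75) + (-0.75)·(-0.75) + (0.25)·(0.25) + (2.25)·(2.25)) / 3 = 8.75/3 = 2.9167
  s[U,V] = ((-1.75)·(-1.5) + (-0.75)·(1.5) + (0.25)·(-0.5) + (2.25)·(0.5)) / 3 = 2.5/3 = 0.8333
  s[U,W] = ((-1.75)·(-1.75) + (-0.75)·(2.25) + (0.25)·(-1.75) + (2.25)·(1.25)) / 3 = 3.75/3 = 1.25
  s[V,V] = ((-1.5)·(-1.5) + (1.5)·(1.5) + (-0.5)·(-0.5) + (0.5)·(0.5)) / 3 = 5/3 = 1.6667
  s[V,W] = ((-1.5)·(-1.75) + (1.5)·(2.25) + (-0.5)·(-1.75) + (0.5)·(1.25)) / 3 = 7.5/3 = 2.5
  s[W,W] = ((-1.75)·(-1.75) + (2.25)·(2.25) + (-1.75)·(-1.75) + (1.25)·(1.25)) / 3 = 12.75/3 = 4.25
  Sample standard deviations s_i = √(s[i,i]):
  s(U) = √(2.9167) = 1.7078
  s(V) = √(1.6667) = 1.291
  s(W) = √(4.25) = 2.0616

Step 3 — r_{ij} = s_{ij} / (s_i · s_j):
  r[U,U] = 1 (diagonal).
  r[U,V] = 0.8333 / (1.7078 · 1.291) = 0.8333 / 2.2048 = 0.378
  r[U,W] = 1.25 / (1.7078 · 2.0616) = 1.25 / 3.5208 = 0.355
  r[V,V] = 1 (diagonal).
  r[V,W] = 2.5 / (1.291 · 2.0616) = 2.5 / 2.6615 = 0.9393
  r[W,W] = 1 (diagonal).

R is symmetric with unit diagonal. Assembling:

R = [[1, 0.378, 0.355],
 [0.378, 1, 0.9393],
 [0.355, 0.9393, 1]]


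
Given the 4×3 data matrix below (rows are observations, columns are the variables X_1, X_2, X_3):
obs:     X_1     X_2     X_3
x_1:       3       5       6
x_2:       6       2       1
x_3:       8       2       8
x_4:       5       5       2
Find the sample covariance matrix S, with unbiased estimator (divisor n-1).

Step 1 — column means:
  mean(X_1) = (3 + 6 + 8 + 5) / 4 = 22/4 = 5.5
  mean(X_2) = (5 + 2 + 2 + 5) / 4 = 14/4 = 3.5
  mean(X_3) = (6 + 1 + 8 + 2) / 4 = 17/4 = 4.25

Step 2 — sample covariance S[i,j] = (1/(n-1)) · Σ_k (x_{k,i} - mean_i) · (x_{k,j} - mean_j), with n-1 = 3.
  S[X_1,X_1] = ((-2.5)·(-2.5) + (0.5)·(0.5) + (2.5)·(2.5) + (-0.5)·(-0.5)) / 3 = 13/3 = 4.3333
  S[X_1,X_2] = ((-2.5)·(1.5) + (0.5)·(-1.5) + (2.5)·(-1.5) + (-0.5)·(1.5)) / 3 = -9/3 = -3
  S[X_1,X_3] = ((-2.5)·(1.75) + (0.5)·(-3.25) + (2.5)·(3.75) + (-0.5)·(-2.25)) / 3 = 4.5/3 = 1.5
  S[X_2,X_2] = ((1.5)·(1.5) + (-1.5)·(-1.5) + (-1.5)·(-1.5) + (1.5)·(1.5)) / 3 = 9/3 = 3
  S[X_2,X_3] = ((1.5)·(1.75) + (-1.5)·(-3.25) + (-1.5)·(3.75) + (1.5)·(-2.25)) / 3 = -1.5/3 = -0.5
  S[X_3,X_3] = ((1.75)·(1.75) + (-3.25)·(-3.25) + (3.75)·(3.75) + (-2.25)·(-2.25)) / 3 = 32.75/3 = 10.9167

S is symmetric (S[j,i] = S[i,j]). Assembling:

S = [[4.3333, -3, 1.5],
 [-3, 3, -0.5],
 [1.5, -0.5, 10.9167]]


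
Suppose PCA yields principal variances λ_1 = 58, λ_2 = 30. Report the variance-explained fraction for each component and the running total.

Step 1 — total variance = trace(Sigma) = Σ λ_i = 58 + 30 = 88.

Step 2 — fraction explained by component i = λ_i / Σ λ:
  PC1: 58/88 = 0.6591
  PC2: 30/88 = 0.3409

Step 3 — cumulative fraction after k components = (λ_1 + ... + λ_k) / Σ λ:
  k = 1: 58/88 = 0.6591
  k = 2: (58 + 30)/88 = 88/88 = 1

Summary (fraction, with percent):

explained: PC1 0.6591 (65.91%), PC2 0.3409 (34.09%);  cumulative: 0.6591, 1


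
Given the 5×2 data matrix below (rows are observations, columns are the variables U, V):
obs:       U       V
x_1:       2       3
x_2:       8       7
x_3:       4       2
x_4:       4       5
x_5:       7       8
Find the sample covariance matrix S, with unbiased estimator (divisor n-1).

Step 1 — column means:
  mean(U) = (2 + 8 + 4 + 4 + 7) / 5 = 25/5 = 5
  mean(V) = (3 + 7 + 2 + 5 + 8) / 5 = 25/5 = 5

Step 2 — sample covariance S[i,j] = (1/(n-1)) · Σ_k (x_{k,i} - mean_i) · (x_{k,j} - mean_j), with n-1 = 4.
  S[U,U] = ((-3)·(-3) + (3)·(3) + (-1)·(-1) + (-1)·(-1) + (2)·(2)) / 4 = 24/4 = 6
  S[U,V] = ((-3)·(-2) + (3)·(2) + (-1)·(-3) + (-1)·(0) + (2)·(3)) / 4 = 21/4 = 5.25
  S[V,V] = ((-2)·(-2) + (2)·(2) + (-3)·(-3) + (0)·(0) + (3)·(3)) / 4 = 26/4 = 6.5

S is symmetric (S[j,i] = S[i,j]). Assembling:

S = [[6, 5.25],
 [5.25, 6.5]]


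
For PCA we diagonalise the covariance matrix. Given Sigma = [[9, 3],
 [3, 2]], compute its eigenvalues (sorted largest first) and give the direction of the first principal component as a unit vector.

Step 1 — characteristic polynomial of 2×2 Sigma:
  det(Sigma - λI) = λ² - trace · λ + det = 0.
  trace = 9 + 2 = 11, det = 9·2 - (3)² = 9.
Step 2 — discriminant:
  Δ = trace² - 4·det = 121 - 36 = 85.
Step 3 — eigenvalues:
  λ = (trace ± √Δ)/2 = (11 ± 9.2195)/2,
  λ_1 = 10.1098,  λ_2 = 0.8902.

Step 4 — unit eigenvector for λ_1: solve (Sigma - λ_1 I)v = 0. First row:
  (9 - 10.1098)·v_x + (3)·v_y = 0, i.e. (-1.1098)·v_x + (3)·v_y = 0,
  so v ∝ (b, λ_1 - a) = (3, 1.1098) = u.
  ||u|| = √((3)² + (1.1098)²) = √(10.2316) ≈ 3.1987,
  v_1 = u/||u|| ≈ (0.9379, 0.3469) (||v_1|| = 1).

λ_1 = 10.1098,  λ_2 = 0.8902;  v_1 ≈ (0.9379, 0.3469)


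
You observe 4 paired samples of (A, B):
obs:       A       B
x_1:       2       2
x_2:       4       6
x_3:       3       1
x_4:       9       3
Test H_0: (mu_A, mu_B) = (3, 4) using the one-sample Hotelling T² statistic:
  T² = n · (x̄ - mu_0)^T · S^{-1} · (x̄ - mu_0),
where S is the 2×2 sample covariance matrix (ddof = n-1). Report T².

Step 1 — sample mean vector:
  mean(A) = (2 + 4 + 3 + 9) / 4 = 18/4 = 4.5
  mean(B) = (2 + 6 + 1 + 3) / 4 = 12/4 = 3
  x̄ = (4.5, 3),  deviation x̄ - mu_0 = (4.5, 3) - (3, 4) = (1.5, -1).

Step 2 — sample covariance matrix, S[i,j] = (1/(n-1)) · Σ_k (x_{k,i} - mean_i) · (x_{k,j} - mean_j), divisor n-1 = 3:
  S[A,A] = ((-2.5)·(-2.5) + (-0.5)·(-0.5) + (-1.5)·(-1.5) + (4.5)·(4.5)) / 3 = 29/3 = 9.6667
  S[A,B] = ((-2.5)·(-1) + (-0.5)·(3) + (-1.5)·(-2) + (4.5)·(0)) / 3 = 4/3 = 1.3333
  S[B,B] = ((-1)·(-1) + (3)·(3) + (-2)·(-2) + (0)·(0)) / 3 = 14/3 = 4.6667
  S = [[9.6667, 1.3333],
 [1.3333, 4.6667]].

Step 3 — invert S. det(S) = 9.6667·4.6667 - (1.3333)² = 43.3333.
  S^{-1} = (1/det) · [[d, -b], [-b, a]] = [[0.1077, -0.0308],
 [-0.0308, 0.2231]].

Step 4 — quadratic form (x̄ - mu_0)^T · S^{-1} · (x̄ - mu_0):
  S^{-1} · (x̄ - mu_0) = (0.1923, -0.2692),
  (x̄ - mu_0)^T · [...] = (1.5)·(0.1923) + (-1)·(-0.2692) = 0.5577.

Step 5 — scale by n: T² = 4 · 0.5577 = 2.2308.

T² ≈ 2.2308


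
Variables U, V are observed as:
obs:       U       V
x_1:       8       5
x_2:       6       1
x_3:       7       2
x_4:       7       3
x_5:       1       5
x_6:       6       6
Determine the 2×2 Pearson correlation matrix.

Step 1 — column means:
  mean(U) = (8 + 6 + 7 + 7 + 1 + 6) / 6 = 35/6 = 5.8333
  mean(V) = (5 + 1 + 2 + 3 + 5 + 6) / 6 = 22/6 = 3.6667

Step 2 — sample variances and covariances s[i,j] = (1/(n-1)) · Σ_k (x_{k,i} - mean_i) · (x_{k,j} - mean_j), with n-1 = 5:
  s[U,U] = ((2.1667)·(2.1667) + (0.1667)·(0.1667) + (1.1667)·(1.1667) + (1.1667)·(1.1667) + (-4.8333)·(-4.8333) + (0.1667)·(0.1667)) / 5 = 30.8333/5 = 6.1667
  s[U,V] = ((2.1667)·(1.3333) + (0.1667)·(-2.6667) + (1.1667)·(-1.6667) + (1.1667)·(-0.6667) + (-4.8333)·(1.3333) + (0.1667)·(2.3333)) / 5 = -6.3333/5 = -1.2667
  s[V,V] = ((1.3333)·(1.3333) + (-2.6667)·(-2.6667) + (-1.6667)·(-1.6667) + (-0.6667)·(-0.6667) + (1.3333)·(1.3333) + (2.3333)·(2.3333)) / 5 = 19.3333/5 = 3.8667
  Sample standard deviations s_i = √(s[i,i]):
  s(U) = √(6.1667) = 2.4833
  s(V) = √(3.8667) = 1.9664

Step 3 — r_{ij} = s_{ij} / (s_i · s_j):
  r[U,U] = 1 (diagonal).
  r[U,V] = -1.2667 / (2.4833 · 1.9664) = -1.2667 / 4.8831 = -0.2594
  r[V,V] = 1 (diagonal).

R is symmetric with unit diagonal. Assembling:

R = [[1, -0.2594],
 [-0.2594, 1]]
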